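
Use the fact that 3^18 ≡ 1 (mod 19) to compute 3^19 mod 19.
By Fermat: 3^{18} ≡ 1 (mod 19). So 3^{19} = 3^{18} · 3^{1} ≡ 3^{1} ≡ 3 (mod 19)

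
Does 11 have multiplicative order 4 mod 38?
Powers of 11 mod 38: 11^1≡11, 11^2≡7, 11^3≡1. Already 11^3≡1, so the order is 3 < 4. No, the actual order is 3.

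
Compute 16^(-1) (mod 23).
Since 23 is prime, by Fermat 16^(-1) ≡ 16^{21} ≡ 13 (mod 23). Verify: 16 × 13 = 208 ≡ 1 (mod 23)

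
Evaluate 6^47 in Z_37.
Using Fermat: 6^{36} ≡ 1 mod 37. 47 ≡ 11 mod 36. So 6^{47} ≡ 6^{11} ≡ 31 mod 37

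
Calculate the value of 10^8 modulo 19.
By repeated squaring mod 19: 10^{1}≡10, 10^{2}≡5, 10^{4}≡6, 10^{8}≡17. So 10^{8} ≡ 17 mod 19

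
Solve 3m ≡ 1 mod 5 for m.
Since 5 is prime, by Fermat 3^(-1) ≡ 3^{3} ≡ 2 mod 5. Verify: 3 × 2 = 6 ≡ 1 mod 5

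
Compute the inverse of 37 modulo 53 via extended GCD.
Extended GCD: 37(-10) + 53(7) = 1. So 37^(-1) ≡ -10 ≡ 43 (mod 53). Verify: 37 × 43 = 1591 ≡ 1 (mod 53)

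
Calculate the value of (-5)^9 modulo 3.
Using Fermat: (-5)^{2} ≡ 1 mod 3. 9 ≡ 1 mod 2. So (-5)^{9} ≡ (-5)^{1} ≡ 1 mod 3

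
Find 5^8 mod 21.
By repeated squaring mod 21: 5^{1}≡5, 5^{2}≡4, 5^{4}≡16, 5^{8}≡4. So 5^{8} ≡ 4 mod 21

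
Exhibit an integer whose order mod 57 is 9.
4 has order 9 mod 57 since 4^{9} ≡ 1 mod 57 and no smaller power works.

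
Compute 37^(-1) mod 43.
Since 43 is prime, by Fermat 37^(-1) ≡ 37^{41} ≡ 7 mod 43. Verify: 37 × 7 = 259 ≡ 1 mod 43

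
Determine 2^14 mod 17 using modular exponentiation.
By repeated squaring (mod 17): 2^{1}≡2, 2^{2}≡4, 2^{4}≡16, 2^{8}≡1. Then 2^{14} = 2^{8+4+2} ≡ 1 × 16 × 4 ≡ 13 (mod 17)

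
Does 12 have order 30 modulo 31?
ord_31(12) divides 30. For each prime q|30: 12^{15}≡30, 12^{10}≡25, 12^{6}≡2, none ≡ 1. So 12 has order 30 and is a primitive root mod 31.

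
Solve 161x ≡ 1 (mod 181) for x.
Since 181 is prime, by Fermat 161^(-1) ≡ 161^{179} ≡ 9 (mod 181). Verify: 161 × 9 = 1449 ≡ 1 (mod 181)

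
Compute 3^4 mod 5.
3^{4} = 81 ≡ 1 mod 5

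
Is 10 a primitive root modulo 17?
ord_17(10) divides 16. For each prime q|16: 10^{8}≡16, none ≡ 1. So 10 has order 16 and is a primitive root mod 17.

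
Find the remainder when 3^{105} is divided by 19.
By Fermat: 3^{18} ≡ 1 mod 19. 105 = 5×18 + 15. So 3^{105} ≡ 3^{15} ≡ 12 mod 19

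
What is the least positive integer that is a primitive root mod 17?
g = 3. For each prime q|16: 3^{8}≡16, none ≡ 1, so ord_17(3) = 16 and 3 is a primitive root.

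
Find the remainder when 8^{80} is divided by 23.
By Fermat: 8^{22} ≡ 1 mod 23. 80 = 3×22 + 14. So 8^{80} ≡ 8^{14} ≡ 6 mod 23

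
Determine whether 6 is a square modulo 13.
By Euler's criterion: 6^{6} ≡ 12 (mod 13). Since this equals -1 (≡ 12), 6 is not a QR.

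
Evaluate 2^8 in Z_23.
By repeated squaring (mod 23): 2^{1}≡2, 2^{2}≡4, 2^{4}≡16, 2^{8}≡3. So 2^{8} ≡ 3 (mod 23)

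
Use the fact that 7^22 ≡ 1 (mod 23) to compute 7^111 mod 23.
By Fermat: 7^{22} ≡ 1 (mod 23). 111 = 5×22 + 1. So 7^{111} ≡ 7^{1} ≡ 7 (mod 23)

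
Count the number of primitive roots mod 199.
There are φ(199-1) = φ(198) = 60 primitive roots modulo 199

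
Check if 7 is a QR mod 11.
By Euler's criterion: 7^{5} ≡ 10 (mod 11). Since this equals -1 (≡ 10), 7 is not a QR.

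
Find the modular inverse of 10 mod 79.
Since 79 is prime, by Fermat 10^(-1) ≡ 10^{77} ≡ 8 mod 79. Verify: 10 × 8 = 80 ≡ 1 mod 79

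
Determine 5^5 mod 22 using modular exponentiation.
By repeated squaring (mod 22): 5^{1}≡5, 5^{2}≡3, 5^{4}≡9. Then 5^{5} = 5^{4+1} ≡ 9 × 5 ≡ 1 (mod 22)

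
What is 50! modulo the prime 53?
(52)! = (50)! × (51) × (52) ≡ -1 mod 53. So (50)! ≡ -1 × [(52)(51)]^(-1) ≡ 26 mod 53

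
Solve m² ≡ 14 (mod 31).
The square roots of 14 mod 31 are 18 and 13. Verify: 18² = 324 ≡ 14 (mod 31)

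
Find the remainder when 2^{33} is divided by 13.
By Fermat: 2^{12} ≡ 1 (mod 13). 33 = 2×12 + 9. So 2^{33} ≡ 2^{9} ≡ 5 (mod 13)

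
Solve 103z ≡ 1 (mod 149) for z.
Since 149 is prime, by Fermat 103^(-1) ≡ 103^{147} ≡ 68 (mod 149). Verify: 103 × 68 = 7004 ≡ 1 (mod 149)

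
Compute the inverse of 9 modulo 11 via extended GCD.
Extended GCD: 9(5) + 11(-4) = 1. So 9^(-1) ≡ 5 (mod 11). Verify: 9 × 5 = 45 ≡ 1 (mod 11)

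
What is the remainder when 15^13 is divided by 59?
By repeated squaring mod 59: 15^{1}≡15, 15^{2}≡48, 15^{4}≡3, 15^{8}≡9. Then 15^{13} = 15^{8+4+1} ≡ 9 × 3 × 15 ≡ 51 mod 59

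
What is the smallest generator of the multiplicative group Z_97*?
g = 5. Powers: [5, 25, 28, 43, 21, 8, 40, 6, 30, 53, ...] generates all 96 non-zero residues.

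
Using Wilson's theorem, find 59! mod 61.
(60)! = (59)! × (60) ≡ -1 (mod 61). So (59)! ≡ -1 × (60)^(-1) ≡ (-1)×(-1) = 1 (mod 61)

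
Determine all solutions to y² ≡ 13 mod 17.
The square roots of 13 mod 17 are 8 and 9. Verify: 8² = 64 ≡ 13 mod 17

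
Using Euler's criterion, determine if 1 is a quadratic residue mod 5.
By Euler's criterion: 1^{2} ≡ 1 (mod 5). Since this equals 1, 1 is a QR.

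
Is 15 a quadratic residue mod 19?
By Euler's criterion: 15^{9} ≡ 18 (mod 19). Since this equals -1 (≡ 18), 15 is not a QR.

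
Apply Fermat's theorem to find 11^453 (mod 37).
By Fermat: 11^{36} ≡ 1 (mod 37). 453 ≡ 21 (mod 36). So 11^{453} ≡ 11^{21} ≡ 36 (mod 37)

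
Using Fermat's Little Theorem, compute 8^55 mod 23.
By Fermat: 8^{22} ≡ 1 (mod 23). 55 = 2×22 + 11. So 8^{55} ≡ 8^{11} ≡ 1 (mod 23)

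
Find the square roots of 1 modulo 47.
The square roots of 1 mod 47 are 1 and 46. Verify: 1² = 1 ≡ 1 (mod 47)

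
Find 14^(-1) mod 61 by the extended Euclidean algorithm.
Extended GCD: 14(-13) + 61(3) = 1. So 14^(-1) ≡ -13 ≡ 48 mod 61. Verify: 14 × 48 = 672 ≡ 1 mod 61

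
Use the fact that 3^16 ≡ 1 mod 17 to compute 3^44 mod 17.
By Fermat: 3^{16} ≡ 1 mod 17. 44 = 2×16 + 12. So 3^{44} ≡ 3^{12} ≡ 4 mod 17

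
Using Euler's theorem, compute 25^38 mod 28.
By Euler: 25^{12} ≡ 1 mod 28 since gcd(25, 28) = 1. 38 = 3×12 + 2. So 25^{38} ≡ 25^{2} ≡ 9 mod 28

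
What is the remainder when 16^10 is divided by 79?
By repeated squaring (mod 79): 16^{1}≡16, 16^{2}≡19, 16^{4}≡45, 16^{8}≡50. Then 16^{10} = 16^{8+2} ≡ 50 × 19 ≡ 2 (mod 79)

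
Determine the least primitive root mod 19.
g = 2. Powers: [2, 4, 8, 16, 13, 7, 14, 9, 18, 17, ...] generates all 18 non-zero residues.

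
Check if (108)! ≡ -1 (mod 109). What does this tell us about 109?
(108)! mod 109 = 108. Since this equals -1 (mod 109), Wilson confirms 109 is prime.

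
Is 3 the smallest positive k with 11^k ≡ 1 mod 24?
Powers of 11 mod 24: 11^1≡11, 11^2≡1. Already 11^2≡1, so the order is 2 < 3. No, the actual order is 2.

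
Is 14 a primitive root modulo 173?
14^{43} ≡ 1 mod 173 and 43 < 172, so ord_173(14) = 43 ≠ 172 and 14 is not a primitive root.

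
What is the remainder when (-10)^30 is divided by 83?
By repeated squaring mod 83: (-10)^{1}≡73, (-10)^{2}≡17, (-10)^{4}≡40, (-10)^{8}≡23, (-10)^{16}≡31. Then (-10)^{30} = (-10)^{16+8+4+2} ≡ 31 × 23 × 40 × 17 ≡ 37 mod 83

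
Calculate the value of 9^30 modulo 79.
By repeated squaring mod 79: 9^{1}≡9, 9^{2}≡2, 9^{4}≡4, 9^{8}≡16, 9^{16}≡19. Then 9^{30} = 9^{16+8+4+2} ≡ 19 × 16 × 4 × 2 ≡ 62 mod 79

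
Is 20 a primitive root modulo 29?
20^{7} ≡ 1 (mod 29) and 7 < 28, so ord_29(20) = 7 ≠ 28 and 20 is not a primitive root.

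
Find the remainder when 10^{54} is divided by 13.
By Fermat: 10^{12} ≡ 1 (mod 13). 54 = 4×12 + 6. So 10^{54} ≡ 10^{6} ≡ 1 (mod 13)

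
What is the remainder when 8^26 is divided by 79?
By repeated squaring mod 79: 8^{1}≡8, 8^{2}≡64, 8^{4}≡67, 8^{8}≡65, 8^{16}≡38. Then 8^{26} = 8^{16+8+2} ≡ 38 × 65 × 64 ≡ 1 mod 79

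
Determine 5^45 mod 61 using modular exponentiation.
By repeated squaring (mod 61): 5^{1}≡5, 5^{2}≡25, 5^{4}≡15, 5^{8}≡42, 5^{16}≡56, 5^{32}≡25. Then 5^{45} = 5^{32+8+4+1} ≡ 25 × 42 × 15 × 5 ≡ 60 (mod 61)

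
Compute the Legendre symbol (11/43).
(11/43) = 11^{21} mod 43 = 1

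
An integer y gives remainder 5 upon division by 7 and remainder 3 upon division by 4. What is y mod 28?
M = 7 × 4 = 28. M₁ = 4, y₁ ≡ 2 mod 7. M₂ = 7, y₂ ≡ 3 mod 4. y = 5×4×2 + 3×7×3 ≡ 19 mod 28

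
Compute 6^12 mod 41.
By repeated squaring mod 41: 6^{1}≡6, 6^{2}≡36, 6^{4}≡25, 6^{8}≡10. Then 6^{12} = 6^{8+4} ≡ 10 × 25 ≡ 4 mod 41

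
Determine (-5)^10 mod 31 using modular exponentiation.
By repeated squaring mod 31: (-5)^{1}≡26, (-5)^{2}≡25, (-5)^{4}≡5, (-5)^{8}≡25. Then (-5)^{10} = (-5)^{8+2} ≡ 25 × 25 ≡ 5 mod 31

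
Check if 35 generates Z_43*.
35^{7} ≡ 1 mod 43 and 7 < 42, so ord_43(35) = 7 ≠ 42 and 35 is not a primitive root.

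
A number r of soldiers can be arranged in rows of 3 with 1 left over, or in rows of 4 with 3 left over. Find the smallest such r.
M = 3 × 4 = 12. M₁ = 4, y₁ ≡ 1 mod 3. M₂ = 3, y₂ ≡ 3 mod 4. r = 1×4×1 + 3×3×3 ≡ 7 mod 12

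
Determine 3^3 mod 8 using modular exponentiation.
3^{3} = 27 ≡ 3 mod 8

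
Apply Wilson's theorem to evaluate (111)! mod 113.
(112)! = (111)! × (112) ≡ -1 mod 113. So (111)! ≡ -1 × (112)^(-1) ≡ (-1)×(-1) = 1 mod 113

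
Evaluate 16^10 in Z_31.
By repeated squaring mod 31: 16^{1}≡16, 16^{2}≡8, 16^{4}≡2, 16^{8}≡4. Then 16^{10} = 16^{8+2} ≡ 4 × 8 ≡ 1 mod 31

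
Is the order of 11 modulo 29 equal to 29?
Powers of 11 mod 29: 11^1≡11, 11^2≡5, 11^3≡26, 11^4≡25, 11^5≡14, 11^6≡9, 11^7≡12, 11^8≡16, 11^9≡2, 11^10≡22, 11^11≡10, 11^12≡23, 11^13≡21, 11^14≡28, 11^15≡18, 11^16≡24, 11^17≡3, 11^18≡4, 11^19≡15, 11^20≡20, 11^21≡17, 11^22≡13, 11^23≡27, 11^24≡7, 11^25≡19, 11^26≡6, 11^27≡8, 11^28≡1. Already 11^28≡1, so the order is 28 < 29. No, the actual order is 28.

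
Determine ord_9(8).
Powers of 8 mod 9: 8^1≡8, 8^2≡1. Order = 2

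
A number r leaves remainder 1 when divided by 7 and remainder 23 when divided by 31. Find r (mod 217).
M = 7 × 31 = 217. M₁ = 31, y₁ ≡ 5 (mod 7). M₂ = 7, y₂ ≡ 9 (mod 31). r = 1×31×5 + 23×7×9 ≡ 85 (mod 217)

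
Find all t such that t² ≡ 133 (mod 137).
The square roots of 133 mod 137 are 74 and 63. Verify: 74² = 5476 ≡ 133 (mod 137)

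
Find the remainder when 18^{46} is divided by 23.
By Fermat: 18^{22} ≡ 1 (mod 23). 46 = 2×22 + 2. So 18^{46} ≡ 18^{2} ≡ 2 (mod 23)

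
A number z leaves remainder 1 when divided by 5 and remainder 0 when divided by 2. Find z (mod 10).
M = 5 × 2 = 10. M₁ = 2, y₁ ≡ 3 (mod 5). M₂ = 5, y₂ ≡ 1 (mod 2). z = 1×2×3 + 0×5×1 ≡ 6 (mod 10)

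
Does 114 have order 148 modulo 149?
114^{37} ≡ 1 mod 149 and 37 < 148, so ord_149(114) = 37 ≠ 148 and 114 is not a primitive root.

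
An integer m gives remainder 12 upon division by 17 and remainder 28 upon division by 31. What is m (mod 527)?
M = 17 × 31 = 527. M₁ = 31, y₁ ≡ 11 (mod 17). M₂ = 17, y₂ ≡ 11 (mod 31). m = 12×31×11 + 28×17×11 ≡ 369 (mod 527)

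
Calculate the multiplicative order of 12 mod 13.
Powers of 12 mod 13: 12^1≡12, 12^2≡1. Order = 2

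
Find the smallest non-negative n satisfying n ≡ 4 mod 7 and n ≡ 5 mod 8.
M = 7 × 8 = 56. M₁ = 8, y₁ ≡ 1 mod 7. M₂ = 7, y₂ ≡ 7 mod 8. n = 4×8×1 + 5×7×7 ≡ 53 mod 56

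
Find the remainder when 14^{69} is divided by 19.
By Fermat: 14^{18} ≡ 1 (mod 19). 69 = 3×18 + 15. So 14^{69} ≡ 14^{15} ≡ 12 (mod 19)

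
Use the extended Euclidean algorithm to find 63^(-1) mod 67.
Extended GCD: 63(-17) + 67(16) = 1. So 63^(-1) ≡ -17 ≡ 50 mod 67. Verify: 63 × 50 = 3150 ≡ 1 mod 67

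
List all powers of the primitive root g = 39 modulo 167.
39^1, 39^2, ..., 39^{166} mod 167: [39, 18, 34, 157, 111, 154, 161, 100, 59, 130, 60, 2, 78, 36, 68, 147, 55, 141, 155, 33, 118, 93, 120, 4, 156, 72, 136, 127, 110, 115, 143, 66, 69, 19, 73, 8, 145, 144, 105, 87, 53, 63, 119, 132, 138, 38, 146, 16, 123, 121, 43, 7, 106, 126, 71, 97, 109, 76, 125, 32, 79, 75, 86, 14, 45, 85, 142, 27, 51, 152, 83, 64, 158, 150, 5, 28, 90, 3, 117, 54, 102, 137, 166, 128, 149, 133, 10, 56, 13, 6, 67, 108, 37, 107, 165, 89, 131, 99, 20, 112, 26, 12, 134, 49, 74, 47, 163, 11, 95, 31, 40, 57, 52, 24, 101, 98, 148, 94, 159, 22, 23, 62, 80, 114, 104, 48, 35, 29, 129, 21, 151, 44, 46, 124, 160, 61, 41, 96, 70, 58, 91, 42, 135, 88, 92, 81, 153, 122, 82, 25, 140, 116, 15, 84, 103, 9, 17, 162, 139, 77, 164, 50, 113, 65, 30, 1]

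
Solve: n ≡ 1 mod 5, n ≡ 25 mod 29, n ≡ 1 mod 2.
M = 5 × 29 × 2 = 290. M₁ = 58, y₁ ≡ 2 mod 5. M₂ = 10, y₂ ≡ 3 mod 29. M₃ = 145, y₃ ≡ 1 mod 2. n = 1×58×2 + 25×10×3 + 1×145×1 ≡ 141 mod 290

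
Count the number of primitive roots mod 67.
Number of primitive roots mod 67 = φ(p-1) = φ(66) = 20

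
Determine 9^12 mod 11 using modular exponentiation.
Using Fermat: 9^{10} ≡ 1 (mod 11). 12 ≡ 2 (mod 10). So 9^{12} ≡ 9^{2} ≡ 4 (mod 11)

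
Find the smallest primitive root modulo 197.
g = 2. For each prime q|196: 2^{98}≡196, 2^{28}≡104, none ≡ 1, so ord_197(2) = 196 and 2 is a primitive root.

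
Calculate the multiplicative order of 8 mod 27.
Powers of 8 mod 27: 8^1≡8, 8^2≡10, 8^3≡26, 8^4≡19, 8^5≡17, 8^6≡1. ord_27(8) = 6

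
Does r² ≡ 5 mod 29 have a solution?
By Euler's criterion: 5^{14} ≡ 1 mod 29. Since this equals 1, 5 is a QR.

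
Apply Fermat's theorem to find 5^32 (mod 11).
By Fermat: 5^{10} ≡ 1 (mod 11). 32 = 3×10 + 2. So 5^{32} ≡ 5^{2} ≡ 3 (mod 11)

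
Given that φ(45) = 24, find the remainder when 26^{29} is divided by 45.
By Euler: 26^{24} ≡ 1 (mod 45) since gcd(26, 45) = 1. 29 = 1×24 + 5. So 26^{29} ≡ 26^{5} ≡ 26 (mod 45)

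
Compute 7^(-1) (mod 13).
Since 13 is prime, by Fermat 7^(-1) ≡ 7^{11} ≡ 2 (mod 13). Verify: 7 × 2 = 14 ≡ 1 (mod 13)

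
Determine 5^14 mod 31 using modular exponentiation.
By repeated squaring (mod 31): 5^{1}≡5, 5^{2}≡25, 5^{4}≡5, 5^{8}≡25. Then 5^{14} = 5^{8+4+2} ≡ 25 × 5 × 25 ≡ 25 (mod 31)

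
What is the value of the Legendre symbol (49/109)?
(49/109) = 49^{54} mod 109 = 1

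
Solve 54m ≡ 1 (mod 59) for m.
Since 59 is prime, by Fermat 54^(-1) ≡ 54^{57} ≡ 47 (mod 59). Verify: 54 × 47 = 2538 ≡ 1 (mod 59)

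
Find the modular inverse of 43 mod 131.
Since 131 is prime, by Fermat 43^(-1) ≡ 43^{129} ≡ 64 (mod 131). Verify: 43 × 64 = 2752 ≡ 1 (mod 131)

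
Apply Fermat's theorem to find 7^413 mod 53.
By Fermat: 7^{52} ≡ 1 mod 53. 413 ≡ 49 mod 52. So 7^{413} ≡ 7^{49} ≡ 17 mod 53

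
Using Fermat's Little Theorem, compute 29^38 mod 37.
By Fermat: 29^{36} ≡ 1 (mod 37). So 29^{38} = 29^{36} · 29^{2} ≡ 29^{2} ≡ 27 (mod 37)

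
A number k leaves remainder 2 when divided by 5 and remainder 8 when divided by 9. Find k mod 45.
M = 5 × 9 = 45. M₁ = 9, y₁ ≡ 4 mod 5. M₂ = 5, y₂ ≡ 2 mod 9. k = 2×9×4 + 8×5×2 ≡ 17 mod 45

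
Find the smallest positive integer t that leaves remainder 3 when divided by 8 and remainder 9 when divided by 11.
M = 8 × 11 = 88. M₁ = 11, y₁ ≡ 3 mod 8. M₂ = 8, y₂ ≡ 7 mod 11. t = 3×11×3 + 9×8×7 ≡ 75 mod 88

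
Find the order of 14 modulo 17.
Powers of 14 mod 17: 14^1≡14, 14^2≡9, 14^3≡7, 14^4≡13, 14^5≡12, 14^6≡15, 14^7≡6, 14^8≡16, 14^9≡3, 14^10≡8, 14^11≡10, 14^12≡4, 14^13≡5, 14^14≡2, 14^15≡11, 14^16≡1. Order = 16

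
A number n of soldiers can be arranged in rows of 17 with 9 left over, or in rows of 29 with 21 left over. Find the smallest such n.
M = 17 × 29 = 493. M₁ = 29, y₁ ≡ 10 (mod 17). M₂ = 17, y₂ ≡ 12 (mod 29). n = 9×29×10 + 21×17×12 ≡ 485 (mod 493)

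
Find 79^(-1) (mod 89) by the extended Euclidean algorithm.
Extended GCD: 79(-9) + 89(8) = 1. So 79^(-1) ≡ -9 ≡ 80 (mod 89). Verify: 79 × 80 = 6320 ≡ 1 (mod 89)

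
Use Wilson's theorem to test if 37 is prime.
(36)! mod 37 = 36. Since 36 ≡ -1 (mod 37), 37 is prime.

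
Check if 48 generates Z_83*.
48^{41} ≡ 1 (mod 83) and 41 < 82, so ord_83(48) = 41 ≠ 82 and 48 is not a primitive root.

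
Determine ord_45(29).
Powers of 29 mod 45: 29^1≡29, 29^2≡31, 29^3≡44, 29^4≡16, 29^5≡14, 29^6≡1. So the order of 29 is 6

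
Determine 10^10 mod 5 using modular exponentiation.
By repeated squaring mod 5: 10^{1}≡0, 10^{2}≡0, 10^{4}≡0, 10^{8}≡0. Then 10^{10} = 10^{8+2} ≡ 0 × 0 ≡ 0 mod 5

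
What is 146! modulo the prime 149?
(148)! = (146)! × (147) × (148) ≡ -1 mod 149. So (146)! ≡ -1 × [(148)(147)]^(-1) ≡ 74 mod 149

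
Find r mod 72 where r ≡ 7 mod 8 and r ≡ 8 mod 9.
M = 8 × 9 = 72. M₁ = 9, y₁ ≡ 1 mod 8. M₂ = 8, y₂ ≡ 8 mod 9. r = 7×9×1 + 8×8×8 ≡ 71 mod 72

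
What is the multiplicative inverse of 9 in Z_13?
Since 13 is prime, by Fermat 9^(-1) ≡ 9^{11} ≡ 3 mod 13. Verify: 9 × 3 = 27 ≡ 1 mod 13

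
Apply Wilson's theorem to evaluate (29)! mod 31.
(30)! = (29)! × (30) ≡ -1 (mod 31). So (29)! ≡ -1 × (30)^(-1) ≡ (-1)×(-1) = 1 (mod 31)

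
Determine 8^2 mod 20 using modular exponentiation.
8^{2} = 64 ≡ 4 mod 20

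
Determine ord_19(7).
Powers of 7 mod 19: 7^1≡7, 7^2≡11, 7^3≡1. Order = 3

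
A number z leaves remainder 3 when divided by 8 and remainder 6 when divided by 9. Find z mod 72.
M = 8 × 9 = 72. M₁ = 9, y₁ ≡ 1 mod 8. M₂ = 8, y₂ ≡ 8 mod 9. z = 3×9×1 + 6×8×8 ≡ 51 mod 72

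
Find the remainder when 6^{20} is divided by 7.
By Fermat: 6^{6} ≡ 1 mod 7. 20 = 3×6 + 2. So 6^{20} ≡ 6^{2} ≡ 1 mod 7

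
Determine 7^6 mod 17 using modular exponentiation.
By repeated squaring mod 17: 7^{1}≡7, 7^{2}≡15, 7^{4}≡4. Then 7^{6} = 7^{4+2} ≡ 4 × 15 ≡ 9 mod 17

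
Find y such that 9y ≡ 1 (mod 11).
Since 11 is prime, by Fermat 9^(-1) ≡ 9^{9} ≡ 5 (mod 11). Verify: 9 × 5 = 45 ≡ 1 (mod 11)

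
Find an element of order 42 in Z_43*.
3 has order 42 mod 43 since 3^{42} ≡ 1 mod 43 and no smaller power works.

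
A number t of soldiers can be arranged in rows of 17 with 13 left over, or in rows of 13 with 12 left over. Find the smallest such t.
M = 17 × 13 = 221. M₁ = 13, y₁ ≡ 4 (mod 17). M₂ = 17, y₂ ≡ 10 (mod 13). t = 13×13×4 + 12×17×10 ≡ 64 (mod 221)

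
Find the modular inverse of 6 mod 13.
Since 13 is prime, by Fermat 6^(-1) ≡ 6^{11} ≡ 11 (mod 13). Verify: 6 × 11 = 66 ≡ 1 (mod 13)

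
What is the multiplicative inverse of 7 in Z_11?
Since 11 is prime, by Fermat 7^(-1) ≡ 7^{9} ≡ 8 mod 11. Verify: 7 × 8 = 56 ≡ 1 mod 11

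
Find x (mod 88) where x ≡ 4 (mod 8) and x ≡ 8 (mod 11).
M = 8 × 11 = 88. M₁ = 11, y₁ ≡ 3 (mod 8). M₂ = 8, y₂ ≡ 7 (mod 11). x = 4×11×3 + 8×8×7 ≡ 52 (mod 88)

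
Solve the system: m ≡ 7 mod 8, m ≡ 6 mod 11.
M = 8 × 11 = 88. M₁ = 11, y₁ ≡ 3 mod 8. M₂ = 8, y₂ ≡ 7 mod 11. m = 7×11×3 + 6×8×7 ≡ 39 mod 88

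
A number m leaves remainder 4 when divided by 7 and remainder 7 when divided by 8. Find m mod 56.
M = 7 × 8 = 56. M₁ = 8, y₁ ≡ 1 mod 7. M₂ = 7, y₂ ≡ 7 mod 8. m = 4×8×1 + 7×7×7 ≡ 39 mod 56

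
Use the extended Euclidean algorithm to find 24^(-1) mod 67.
Extended GCD: 24(14) + 67(-5) = 1. So 24^(-1) ≡ 14 (mod 67). Verify: 24 × 14 = 336 ≡ 1 (mod 67)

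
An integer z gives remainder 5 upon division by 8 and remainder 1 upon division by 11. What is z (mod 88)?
M = 8 × 11 = 88. M₁ = 11, y₁ ≡ 3 (mod 8). M₂ = 8, y₂ ≡ 7 (mod 11). z = 5×11×3 + 1×8×7 ≡ 45 (mod 88)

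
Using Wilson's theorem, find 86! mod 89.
(88)! = (86)! × (87) × (88) ≡ -1 mod 89. So (86)! ≡ -1 × [(88)(87)]^(-1) ≡ 44 mod 89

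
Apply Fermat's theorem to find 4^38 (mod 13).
By Fermat: 4^{12} ≡ 1 (mod 13). 38 = 3×12 + 2. So 4^{38} ≡ 4^{2} ≡ 3 (mod 13)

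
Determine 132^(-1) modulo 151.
Since 151 is prime, by Fermat 132^(-1) ≡ 132^{149} ≡ 143 (mod 151). Verify: 132 × 143 = 18876 ≡ 1 (mod 151)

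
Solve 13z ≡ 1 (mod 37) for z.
Since 37 is prime, by Fermat 13^(-1) ≡ 13^{35} ≡ 20 (mod 37). Verify: 13 × 20 = 260 ≡ 1 (mod 37)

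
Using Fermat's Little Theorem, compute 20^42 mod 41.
By Fermat: 20^{40} ≡ 1 (mod 41). So 20^{42} = 20^{40} · 20^{2} ≡ 20^{2} ≡ 31 (mod 41)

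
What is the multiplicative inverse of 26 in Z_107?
Since 107 is prime, by Fermat 26^(-1) ≡ 26^{105} ≡ 70 mod 107. Verify: 26 × 70 = 1820 ≡ 1 mod 107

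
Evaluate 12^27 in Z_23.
Using Fermat: 12^{22} ≡ 1 (mod 23). 27 ≡ 5 (mod 22). So 12^{27} ≡ 12^{5} ≡ 18 (mod 23)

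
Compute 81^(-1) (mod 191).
Since 191 is prime, by Fermat 81^(-1) ≡ 81^{189} ≡ 158 (mod 191). Verify: 81 × 158 = 12798 ≡ 1 (mod 191)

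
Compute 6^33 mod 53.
By repeated squaring mod 53: 6^{1}≡6, 6^{2}≡36, 6^{4}≡24, 6^{8}≡46, 6^{16}≡49, 6^{32}≡16. Then 6^{33} = 6^{32+1} ≡ 16 × 6 ≡ 43 mod 53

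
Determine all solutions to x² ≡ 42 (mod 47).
The square roots of 42 mod 47 are 18 and 29. Verify: 18² = 324 ≡ 42 (mod 47)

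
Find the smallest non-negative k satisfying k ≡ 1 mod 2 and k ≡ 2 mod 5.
M = 2 × 5 = 10. M₁ = 5, y₁ ≡ 1 mod 2. M₂ = 2, y₂ ≡ 3 mod 5. k = 1×5×1 + 2×2×3 ≡ 7 mod 10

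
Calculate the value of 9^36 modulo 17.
Using Fermat: 9^{16} ≡ 1 (mod 17). 36 ≡ 4 (mod 16). So 9^{36} ≡ 9^{4} ≡ 16 (mod 17)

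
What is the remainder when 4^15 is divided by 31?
By repeated squaring mod 31: 4^{1}≡4, 4^{2}≡16, 4^{4}≡8, 4^{8}≡2. Then 4^{15} = 4^{8+4+2+1} ≡ 2 × 8 × 16 × 4 ≡ 1 mod 31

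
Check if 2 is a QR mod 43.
By Euler's criterion: 2^{21} ≡ 42 (mod 43). Since this equals -1 (≡ 42), 2 is not a QR.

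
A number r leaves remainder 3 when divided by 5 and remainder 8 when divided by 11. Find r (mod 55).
M = 5 × 11 = 55. M₁ = 11, y₁ ≡ 1 (mod 5). M₂ = 5, y₂ ≡ 9 (mod 11). r = 3×11×1 + 8×5×9 ≡ 8 (mod 55)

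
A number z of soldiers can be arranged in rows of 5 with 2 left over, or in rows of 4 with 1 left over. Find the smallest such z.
M = 5 × 4 = 20. M₁ = 4, y₁ ≡ 4 (mod 5). M₂ = 5, y₂ ≡ 1 (mod 4). z = 2×4×4 + 1×5×1 ≡ 17 (mod 20)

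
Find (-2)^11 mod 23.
By repeated squaring mod 23: (-2)^{1}≡21, (-2)^{2}≡4, (-2)^{4}≡16, (-2)^{8}≡3. Then (-2)^{11} = (-2)^{8+2+1} ≡ 3 × 4 × 21 ≡ 22 mod 23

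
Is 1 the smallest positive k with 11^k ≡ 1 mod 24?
Powers of 11 mod 24: 11^1≡11, 11^2≡1. 11^1≡11≢1, so ord ≠ 1. No, the actual order is 2.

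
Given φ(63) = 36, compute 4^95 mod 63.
By Euler: 4^{36} ≡ 1 mod 63 since gcd(4, 63) = 1. 95 = 2×36 + 23. So 4^{95} ≡ 4^{23} ≡ 16 mod 63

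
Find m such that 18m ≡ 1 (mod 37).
Since 37 is prime, by Fermat 18^(-1) ≡ 18^{35} ≡ 35 (mod 37). Verify: 18 × 35 = 630 ≡ 1 (mod 37)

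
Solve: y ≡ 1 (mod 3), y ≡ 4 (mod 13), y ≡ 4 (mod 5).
M = 3 × 13 × 5 = 195. M₁ = 65, y₁ ≡ 2 (mod 3). M₂ = 15, y₂ ≡ 7 (mod 13). M₃ = 39, y₃ ≡ 4 (mod 5). y = 1×65×2 + 4×15×7 + 4×39×4 ≡ 4 (mod 195)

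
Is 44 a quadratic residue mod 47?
By Euler's criterion: 44^{23} ≡ 46 mod 47. Since this equals -1 (≡ 46), 44 is not a QR.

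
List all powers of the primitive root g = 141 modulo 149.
141^1, 141^2, ..., 141^{148} mod 149: [141, 64, 84, 73, 12, 53, 23, 114, 131, 144, 40, 127, 27, 82, 89, 33, 34, 26, 90, 25, 98, 110, 14, 37, 2, 133, 128, 19, 146, 24, 106, 46, 79, 113, 139, 80, 105, 54, 15, 29, 66, 68, 52, 31, 50, 47, 71, 28, 74, 4, 117, 107, 38, 143, 48, 63, 92, 9, 77, 129, 11, 61, 108, 30, 58, 132, 136, 104, 62, 100, 94, 142, 56, 148, 8, 85, 65, 76, 137, 96, 126, 35, 18, 5, 109, 22, 122, 67, 60, 116, 115, 123, 59, 124, 51, 39, 135, 112, 147, 16, 21, 130, 3, 125, 43, 103, 70, 36, 10, 69, 44, 95, 134, 120, 83, 81, 97, 118, 99, 102, 78, 121, 75, 145, 32, 42, 111, 6, 101, 86, 57, 140, 72, 20, 138, 88, 41, 119, 91, 17, 13, 45, 87, 49, 55, 7, 93, 1]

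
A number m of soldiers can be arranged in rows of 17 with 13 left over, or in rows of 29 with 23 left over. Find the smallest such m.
M = 17 × 29 = 493. M₁ = 29, y₁ ≡ 10 (mod 17). M₂ = 17, y₂ ≡ 12 (mod 29). m = 13×29×10 + 23×17×12 ≡ 81 (mod 493)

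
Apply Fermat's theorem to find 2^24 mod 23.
By Fermat: 2^{22} ≡ 1 mod 23. So 2^{24} = 2^{22} · 2^{2} ≡ 2^{2} ≡ 4 mod 23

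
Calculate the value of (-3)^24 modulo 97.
By repeated squaring (mod 97): (-3)^{1}≡94, (-3)^{2}≡9, (-3)^{4}≡81, (-3)^{8}≡62, (-3)^{16}≡61. Then (-3)^{24} = (-3)^{16+8} ≡ 61 × 62 ≡ 96 (mod 97)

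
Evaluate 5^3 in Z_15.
5^{3} = 125 ≡ 5 mod 15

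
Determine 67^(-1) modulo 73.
Since 73 is prime, by Fermat 67^(-1) ≡ 67^{71} ≡ 12 (mod 73). Verify: 67 × 12 = 804 ≡ 1 (mod 73)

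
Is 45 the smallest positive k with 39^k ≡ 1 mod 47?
Powers of 39 mod 47: 39^1≡39, 39^2≡17, 39^3≡5, 39^4≡7, 39^5≡38, 39^6≡25, 39^7≡35, 39^8≡2, 39^9≡31, 39^10≡34, 39^11≡10, 39^12≡14, 39^13≡29, 39^14≡3, 39^15≡23, 39^16≡4, 39^17≡15, 39^18≡21, 39^19≡20, 39^20≡28, 39^21≡11, 39^22≡6, 39^23≡46, 39^24≡8, 39^25≡30, 39^26≡42, 39^27≡40, 39^28≡9, 39^29≡22, 39^30≡12, 39^31≡45, 39^32≡16, 39^33≡13, 39^34≡37, 39^35≡33, 39^36≡18, 39^37≡44, 39^38≡24, 39^39≡43, 39^40≡32, 39^41≡26, 39^42≡27, 39^43≡19, 39^44≡36, 39^45≡41, 39^46≡1. 39^45≡41≢1, so ord ≠ 45. No, the actual order is 46.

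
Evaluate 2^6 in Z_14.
By repeated squaring (mod 14): 2^{1}≡2, 2^{2}≡4, 2^{4}≡2. Then 2^{6} = 2^{4+2} ≡ 2 × 4 ≡ 8 (mod 14)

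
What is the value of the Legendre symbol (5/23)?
(5/23) = 5^{11} mod 23 = -1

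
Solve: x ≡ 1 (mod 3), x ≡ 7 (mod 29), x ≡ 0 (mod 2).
M = 3 × 29 × 2 = 174. M₁ = 58, y₁ ≡ 1 (mod 3). M₂ = 6, y₂ ≡ 5 (mod 29). M₃ = 87, y₃ ≡ 1 (mod 2). x = 1×58×1 + 7×6×5 + 0×87×1 ≡ 94 (mod 174)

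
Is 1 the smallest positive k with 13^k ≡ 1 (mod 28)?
Powers of 13 mod 28: 13^1≡13, 13^2≡1. 13^1≡13≢1, so ord ≠ 1. No, the actual order is 2.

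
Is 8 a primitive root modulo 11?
ord_11(8) divides 10. For each prime q|10: 8^{5}≡10, 8^{2}≡9, none ≡ 1. So 8 has order 10 and is a primitive root mod 11.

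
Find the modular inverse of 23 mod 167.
Since 167 is prime, by Fermat 23^(-1) ≡ 23^{165} ≡ 138 mod 167. Verify: 23 × 138 = 3174 ≡ 1 mod 167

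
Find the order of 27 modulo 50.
Powers of 27 mod 50: 27^1≡27, 27^2≡29, 27^3≡33, 27^4≡41, 27^5≡7, 27^6≡39, 27^7≡3, 27^8≡31, 27^9≡37, 27^10≡49, 27^11≡23, 27^12≡21, 27^13≡17, 27^14≡9, 27^15≡43, 27^16≡11, 27^17≡47, 27^18≡19, 27^19≡13, 27^20≡1. ord_50(27) = 20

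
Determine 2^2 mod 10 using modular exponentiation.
2^{2} = 4 ≡ 4 mod 10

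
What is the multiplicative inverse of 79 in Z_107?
Since 107 is prime, by Fermat 79^(-1) ≡ 79^{105} ≡ 42 mod 107. Verify: 79 × 42 = 3318 ≡ 1 mod 107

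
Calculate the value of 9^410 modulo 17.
Using Fermat: 9^{16} ≡ 1 mod 17. 410 ≡ 10 mod 16. So 9^{410} ≡ 9^{10} ≡ 13 mod 17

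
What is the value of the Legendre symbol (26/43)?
(26/43) = 26^{21} mod 43 = -1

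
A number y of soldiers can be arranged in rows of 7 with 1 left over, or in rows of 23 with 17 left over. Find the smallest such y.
M = 7 × 23 = 161. M₁ = 23, y₁ ≡ 4 mod 7. M₂ = 7, y₂ ≡ 10 mod 23. y = 1×23×4 + 17×7×10 ≡ 155 mod 161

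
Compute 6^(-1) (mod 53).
Since 53 is prime, by Fermat 6^(-1) ≡ 6^{51} ≡ 9 (mod 53). Verify: 6 × 9 = 54 ≡ 1 (mod 53)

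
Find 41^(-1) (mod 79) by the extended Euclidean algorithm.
Extended GCD: 41(27) + 79(-14) = 1. So 41^(-1) ≡ 27 (mod 79). Verify: 41 × 27 = 1107 ≡ 1 (mod 79)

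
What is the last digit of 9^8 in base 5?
Using Fermat: 9^{4} ≡ 1 (mod 5). 8 ≡ 0 (mod 4). So 9^{8} ≡ 9^{0} ≡ 1 (mod 5)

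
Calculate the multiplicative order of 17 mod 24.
Powers of 17 mod 24: 17^1≡17, 17^2≡1. Order = 2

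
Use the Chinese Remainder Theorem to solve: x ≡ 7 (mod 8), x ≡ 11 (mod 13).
M = 8 × 13 = 104. M₁ = 13, y₁ ≡ 5 (mod 8). M₂ = 8, y₂ ≡ 5 (mod 13). x = 7×13×5 + 11×8×5 ≡ 63 (mod 104)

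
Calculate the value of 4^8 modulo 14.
By repeated squaring mod 14: 4^{1}≡4, 4^{2}≡2, 4^{4}≡4, 4^{8}≡2. So 4^{8} ≡ 2 mod 14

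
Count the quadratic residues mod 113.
Exactly half the non-zero residues mod a prime are QRs: (113-1)/2 = 56.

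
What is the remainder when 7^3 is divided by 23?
7^{3} = 343 ≡ 21 (mod 23)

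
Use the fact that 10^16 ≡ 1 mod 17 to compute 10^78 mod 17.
By Fermat: 10^{16} ≡ 1 mod 17. 78 = 4×16 + 14. So 10^{78} ≡ 10^{14} ≡ 8 mod 17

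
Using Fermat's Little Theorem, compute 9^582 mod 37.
By Fermat: 9^{36} ≡ 1 (mod 37). 582 ≡ 6 (mod 36). So 9^{582} ≡ 9^{6} ≡ 10 (mod 37)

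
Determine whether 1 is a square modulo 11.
By Euler's criterion: 1^{5} ≡ 1 mod 11. Since this equals 1, 1 is a QR.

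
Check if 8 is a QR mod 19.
By Euler's criterion: 8^{9} ≡ 18 mod 19. Since this equals -1 (≡ 18), 8 is not a QR.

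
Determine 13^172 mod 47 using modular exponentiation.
Using Fermat: 13^{46} ≡ 1 (mod 47). 172 ≡ 34 (mod 46). So 13^{172} ≡ 13^{34} ≡ 21 (mod 47)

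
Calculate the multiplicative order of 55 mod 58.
Powers of 55 mod 58: 55^1≡55, 55^2≡9, 55^3≡31, 55^4≡23, 55^5≡47, 55^6≡33, 55^7≡17, 55^8≡7, 55^9≡37, 55^10≡5, 55^11≡43, 55^12≡45, 55^13≡39, 55^14≡57, 55^15≡3, 55^16≡49, 55^17≡27, 55^18≡35, 55^19≡11, 55^20≡25, 55^21≡41, 55^22≡51, 55^23≡21, 55^24≡53, 55^25≡15, 55^26≡13, 55^27≡19, 55^28≡1. ord_58(55) = 28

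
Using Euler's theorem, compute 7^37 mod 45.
By Euler: 7^{24} ≡ 1 (mod 45) since gcd(7, 45) = 1. 37 = 1×24 + 13. So 7^{37} ≡ 7^{13} ≡ 7 (mod 45)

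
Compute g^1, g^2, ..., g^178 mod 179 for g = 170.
170^1, 170^2, ..., 170^{178} mod 179: [170, 81, 166, 117, 21, 169, 90, 85, 130, 83, 148, 100, 174, 45, 132, 65, 131, 74, 50, 87, 112, 66, 122, 155, 37, 25, 133, 56, 33, 61, 167, 108, 102, 156, 28, 106, 120, 173, 54, 51, 78, 14, 53, 60, 176, 27, 115, 39, 7, 116, 30, 88, 103, 147, 109, 93, 58, 15, 44, 141, 163, 144, 136, 29, 97, 22, 160, 171, 72, 68, 104, 138, 11, 80, 175, 36, 34, 52, 69, 95, 40, 177, 18, 17, 26, 124, 137, 20, 178, 9, 98, 13, 62, 158, 10, 89, 94, 49, 96, 31, 79, 5, 134, 47, 114, 48, 105, 129, 92, 67, 113, 57, 24, 142, 154, 46, 123, 146, 118, 12, 71, 77, 23, 151, 73, 59, 6, 125, 128, 101, 165, 126, 119, 3, 152, 64, 140, 172, 63, 149, 91, 76, 32, 70, 86, 121, 164, 135, 38, 16, 35, 43, 150, 82, 157, 19, 8, 107, 111, 75, 41, 168, 99, 4, 143, 145, 127, 110, 84, 139, 2, 161, 162, 153, 55, 42, 159, 1]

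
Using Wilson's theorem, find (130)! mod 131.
By Wilson's theorem, (130)! ≡ -1 ≡ 130 (mod 131)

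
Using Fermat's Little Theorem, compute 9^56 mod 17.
By Fermat: 9^{16} ≡ 1 (mod 17). 56 = 3×16 + 8. So 9^{56} ≡ 9^{8} ≡ 1 (mod 17)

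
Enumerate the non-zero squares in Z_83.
Quadratic residues modulo 83: {1, 3, 4, 7, 9, 10, 11, 12, 16, 17, 21, 23, 25, 26, 27, 28, 29, 30, 31, 33, 36, 37, 38, 40, 41, 44, 48, 49, 51, 59, 61, 63, 64, 65, 68, 69, 70, 75, 77, 78, 81}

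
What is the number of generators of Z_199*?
A prime p has φ(p-1) primitive roots; here φ(198) = 60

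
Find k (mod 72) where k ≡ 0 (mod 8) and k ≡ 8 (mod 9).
M = 8 × 9 = 72. M₁ = 9, y₁ ≡ 1 (mod 8). M₂ = 8, y₂ ≡ 8 (mod 9). k = 0×9×1 + 8×8×8 ≡ 8 (mod 72)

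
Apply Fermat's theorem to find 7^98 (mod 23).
By Fermat: 7^{22} ≡ 1 (mod 23). 98 = 4×22 + 10. So 7^{98} ≡ 7^{10} ≡ 13 (mod 23)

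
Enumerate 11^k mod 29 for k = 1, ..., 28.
11^1, 11^2, ..., 11^{28} mod 29: [11, 5, 26, 25, 14, 9, 12, 16, 2, 22, 10, 23, 21, 28, 18, 24, 3, 4, 15, 20, 17, 13, 27, 7, 19, 6, 8, 1]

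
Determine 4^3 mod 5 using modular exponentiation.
4^{3} = 64 ≡ 4 (mod 5)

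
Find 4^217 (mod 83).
Using Fermat: 4^{82} ≡ 1 (mod 83). 217 ≡ 53 (mod 82). So 4^{217} ≡ 4^{53} ≡ 11 (mod 83)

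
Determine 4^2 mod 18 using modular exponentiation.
4^{2} = 16 ≡ 16 (mod 18)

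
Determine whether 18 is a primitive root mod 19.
18^{2} ≡ 1 mod 19 and 2 < 18, so ord_19(18) = 2 ≠ 18 and 18 is not a primitive root.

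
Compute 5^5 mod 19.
By repeated squaring (mod 19): 5^{1}≡5, 5^{2}≡6, 5^{4}≡17. Then 5^{5} = 5^{4+1} ≡ 17 × 5 ≡ 9 (mod 19)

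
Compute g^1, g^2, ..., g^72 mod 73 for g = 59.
59^1, 59^2, ..., 59^{72} mod 73: [59, 50, 30, 18, 40, 24, 29, 32, 63, 67, 11, 65, 39, 38, 52, 2, 45, 27, 60, 36, 7, 48, 58, 64, 53, 61, 22, 57, 5, 3, 31, 4, 17, 54, 47, 72, 14, 23, 43, 55, 33, 49, 44, 41, 10, 6, 62, 8, 34, 35, 21, 71, 28, 46, 13, 37, 66, 25, 15, 9, 20, 12, 51, 16, 68, 70, 42, 69, 56, 19, 26, 1]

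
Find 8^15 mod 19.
By repeated squaring mod 19: 8^{1}≡8, 8^{2}≡7, 8^{4}≡11, 8^{8}≡7. Then 8^{15} = 8^{8+4+2+1} ≡ 7 × 11 × 7 × 8 ≡ 18 mod 19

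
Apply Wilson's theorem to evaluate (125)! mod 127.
(126)! = (125)! × (126) ≡ -1 mod 127. So (125)! ≡ -1 × (126)^(-1) ≡ (-1)×(-1) = 1 mod 127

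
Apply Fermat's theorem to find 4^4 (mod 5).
By Fermat's Little Theorem, 4^{4} ≡ 1 (mod 5) since 5 is prime and gcd(4, 5) = 1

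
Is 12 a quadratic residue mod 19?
By Euler's criterion: 12^{9} ≡ 18 (mod 19). Since this equals -1 (≡ 18), 12 is not a QR.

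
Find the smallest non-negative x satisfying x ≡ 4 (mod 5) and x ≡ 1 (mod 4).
M = 5 × 4 = 20. M₁ = 4, y₁ ≡ 4 (mod 5). M₂ = 5, y₂ ≡ 1 (mod 4). x = 4×4×4 + 1×5×1 ≡ 9 (mod 20)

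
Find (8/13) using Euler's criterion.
(8/13) = 8^{6} mod 13 = -1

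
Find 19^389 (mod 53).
Using Fermat: 19^{52} ≡ 1 (mod 53). 389 ≡ 25 (mod 52). So 19^{389} ≡ 19^{25} ≡ 39 (mod 53)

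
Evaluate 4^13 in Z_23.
By repeated squaring (mod 23): 4^{1}≡4, 4^{2}≡16, 4^{4}≡3, 4^{8}≡9. Then 4^{13} = 4^{8+4+1} ≡ 9 × 3 × 4 ≡ 16 (mod 23)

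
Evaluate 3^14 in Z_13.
Using Fermat: 3^{12} ≡ 1 mod 13. 14 ≡ 2 mod 12. So 3^{14} ≡ 3^{2} ≡ 9 mod 13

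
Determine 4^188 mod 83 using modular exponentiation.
Using Fermat: 4^{82} ≡ 1 mod 83. 188 ≡ 24 mod 82. So 4^{188} ≡ 4^{24} ≡ 38 mod 83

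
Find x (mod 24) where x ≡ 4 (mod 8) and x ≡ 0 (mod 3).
M = 8 × 3 = 24. M₁ = 3, y₁ ≡ 3 (mod 8). M₂ = 8, y₂ ≡ 2 (mod 3). x = 4×3×3 + 0×8×2 ≡ 12 (mod 24)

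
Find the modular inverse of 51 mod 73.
Since 73 is prime, by Fermat 51^(-1) ≡ 51^{71} ≡ 63 (mod 73). Verify: 51 × 63 = 3213 ≡ 1 (mod 73)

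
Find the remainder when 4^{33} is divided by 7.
By Fermat: 4^{6} ≡ 1 mod 7. 33 = 5×6 + 3. So 4^{33} ≡ 4^{3} ≡ 1 mod 7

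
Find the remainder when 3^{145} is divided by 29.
By Fermat: 3^{28} ≡ 1 (mod 29). 145 = 5×28 + 5. So 3^{145} ≡ 3^{5} ≡ 11 (mod 29)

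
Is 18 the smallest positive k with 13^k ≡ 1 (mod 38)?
Powers of 13 mod 38: 13^1≡13, 13^2≡17, 13^3≡31, 13^4≡23, 13^5≡33, 13^6≡11, 13^7≡29, 13^8≡35, 13^9≡37, 13^10≡25, 13^11≡21, 13^12≡7, 13^13≡15, 13^14≡5, 13^15≡27, 13^16≡9, 13^17≡3, 13^18≡1. First k with 13^k≡1 is k=18. Yes, ord_38(13) = 18.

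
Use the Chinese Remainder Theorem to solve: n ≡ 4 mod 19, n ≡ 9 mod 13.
M = 19 × 13 = 247. M₁ = 13, y₁ ≡ 3 mod 19. M₂ = 19, y₂ ≡ 11 mod 13. n = 4×13×3 + 9×19×11 ≡ 61 mod 247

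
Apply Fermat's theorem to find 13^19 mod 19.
By Fermat: 13^{18} ≡ 1 mod 19. So 13^{19} = 13^{18} · 13^{1} ≡ 13^{1} ≡ 13 mod 19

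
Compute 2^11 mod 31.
By repeated squaring mod 31: 2^{1}≡2, 2^{2}≡4, 2^{4}≡16, 2^{8}≡8. Then 2^{11} = 2^{8+2+1} ≡ 8 × 4 × 2 ≡ 2 mod 31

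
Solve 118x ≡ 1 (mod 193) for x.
Since 193 is prime, by Fermat 118^(-1) ≡ 118^{191} ≡ 18 (mod 193). Verify: 118 × 18 = 2124 ≡ 1 (mod 193)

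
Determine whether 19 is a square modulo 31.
By Euler's criterion: 19^{15} ≡ 1 (mod 31). Since this equals 1, 19 is a QR.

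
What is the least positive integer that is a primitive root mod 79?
g = 3. Powers: [3, 9, 27, 2, 6, 18, ...] generates all 78 non-zero residues.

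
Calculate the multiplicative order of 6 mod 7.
Powers of 6 mod 7: 6^1≡6, 6^2≡1. So the order of 6 is 2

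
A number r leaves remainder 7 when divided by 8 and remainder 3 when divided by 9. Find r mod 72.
M = 8 × 9 = 72. M₁ = 9, y₁ ≡ 1 mod 8. M₂ = 8, y₂ ≡ 8 mod 9. r = 7×9×1 + 3×8×8 ≡ 39 mod 72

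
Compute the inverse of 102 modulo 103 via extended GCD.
Extended GCD: 102(-1) + 103(1) = 1. So 102^(-1) ≡ -1 ≡ 102 (mod 103). Verify: 102 × 102 = 10404 ≡ 1 (mod 103)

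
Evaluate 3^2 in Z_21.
3^{2} = 9 ≡ 9 mod 21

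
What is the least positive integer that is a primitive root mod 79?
g = 3. Powers: [3, 9, 27, 2, 6, 18, 54, 4, ...] generates all 78 non-zero residues.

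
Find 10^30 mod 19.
Using Fermat: 10^{18} ≡ 1 mod 19. 30 ≡ 12 mod 18. So 10^{30} ≡ 10^{12} ≡ 7 mod 19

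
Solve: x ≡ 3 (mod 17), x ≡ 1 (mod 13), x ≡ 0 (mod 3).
M = 17 × 13 × 3 = 663. M₁ = 39, y₁ ≡ 7 (mod 17). M₂ = 51, y₂ ≡ 12 (mod 13). M₃ = 221, y₃ ≡ 2 (mod 3). x = 3×39×7 + 1×51×12 + 0×221×2 ≡ 105 (mod 663)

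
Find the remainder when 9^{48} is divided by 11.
By Fermat: 9^{10} ≡ 1 mod 11. 48 = 4×10 + 8. So 9^{48} ≡ 9^{8} ≡ 3 mod 11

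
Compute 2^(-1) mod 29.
Since 29 is prime, by Fermat 2^(-1) ≡ 2^{27} ≡ 15 mod 29. Verify: 2 × 15 = 30 ≡ 1 mod 29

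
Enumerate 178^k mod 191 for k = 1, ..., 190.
178^1, 178^2, ..., 178^{190} mod 191: [178, 169, 95, 102, 11, 48, 140, 90, 167, 121, 146, 12, 35, 118, 185, 78, 132, 3, 152, 125, 94, 115, 33, 144, 38, 79, 119, 172, 56, 36, 105, 163, 173, 43, 14, 9, 74, 184, 91, 154, 99, 50, 114, 46, 166, 134, 168, 108, 124, 107, 137, 129, 42, 27, 31, 170, 82, 80, 106, 150, 151, 138, 116, 20, 122, 133, 181, 130, 29, 5, 126, 81, 93, 128, 55, 49, 127, 68, 71, 32, 157, 60, 175, 17, 161, 8, 87, 15, 187, 52, 88, 2, 165, 147, 190, 13, 22, 96, 89, 180, 143, 51, 101, 24, 70, 45, 179, 156, 73, 6, 113, 59, 188, 39, 66, 97, 76, 158, 47, 153, 112, 72, 19, 135, 155, 86, 28, 18, 148, 177, 182, 117, 7, 100, 37, 92, 141, 77, 145, 25, 57, 23, 83, 67, 84, 54, 62, 149, 164, 160, 21, 109, 111, 85, 41, 40, 53, 75, 171, 69, 58, 10, 61, 162, 186, 65, 110, 98, 63, 136, 142, 64, 123, 120, 159, 34, 131, 16, 174, 30, 183, 104, 176, 4, 139, 103, 189, 26, 44, 1]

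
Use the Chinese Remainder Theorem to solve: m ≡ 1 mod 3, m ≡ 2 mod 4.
M = 3 × 4 = 12. M₁ = 4, y₁ ≡ 1 mod 3. M₂ = 3, y₂ ≡ 3 mod 4. m = 1×4×1 + 2×3×3 ≡ 10 mod 12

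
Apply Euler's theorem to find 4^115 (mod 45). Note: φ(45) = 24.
By Euler: 4^{24} ≡ 1 (mod 45) since gcd(4, 45) = 1. 115 = 4×24 + 19. So 4^{115} ≡ 4^{19} ≡ 4 (mod 45)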